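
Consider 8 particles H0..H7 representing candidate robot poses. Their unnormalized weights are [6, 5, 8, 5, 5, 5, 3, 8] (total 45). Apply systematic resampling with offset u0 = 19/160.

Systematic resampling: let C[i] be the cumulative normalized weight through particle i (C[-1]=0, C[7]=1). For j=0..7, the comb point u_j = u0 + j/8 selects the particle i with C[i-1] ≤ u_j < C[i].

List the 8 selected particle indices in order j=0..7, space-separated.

C = [2/15, 11/45, 19/45, 8/15, 29/45, 34/45, 37/45, 1]
j=0: u_0=19/160 ∈ [0, 2/15) → index 0
j=1: u_1=39/160 ∈ [2/15, 11/45) → index 1
j=2: u_2=59/160 ∈ [11/45, 19/45) → index 2
j=3: u_3=79/160 ∈ [19/45, 8/15) → index 3
j=4: u_4=99/160 ∈ [8/15, 29/45) → index 4
j=5: u_5=119/160 ∈ [29/45, 34/45) → index 5
j=6: u_6=139/160 ∈ [37/45, 1) → index 7
j=7: u_7=159/160 ∈ [37/45, 1) → index 7

0 1 2 3 4 5 7 7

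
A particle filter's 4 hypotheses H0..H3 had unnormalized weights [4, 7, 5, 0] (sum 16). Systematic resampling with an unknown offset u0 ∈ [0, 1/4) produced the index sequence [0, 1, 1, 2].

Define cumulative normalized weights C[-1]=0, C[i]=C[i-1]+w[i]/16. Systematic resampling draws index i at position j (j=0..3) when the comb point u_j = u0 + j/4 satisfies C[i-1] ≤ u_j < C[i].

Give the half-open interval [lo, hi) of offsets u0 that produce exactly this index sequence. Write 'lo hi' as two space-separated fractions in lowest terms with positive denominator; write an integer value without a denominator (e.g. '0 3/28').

C = [1/4, 11/16, 1, 1]
j=0 picked index 0: u0 ∈ [0, 1/4)
j=1 picked index 1: u0 ∈ [0, 7/16)
j=2 picked index 1: u0 ∈ [-1/4, 3/16)
j=3 picked index 2: u0 ∈ [-1/16, 1/4)
intersection: [0, 3/16)

0 3/16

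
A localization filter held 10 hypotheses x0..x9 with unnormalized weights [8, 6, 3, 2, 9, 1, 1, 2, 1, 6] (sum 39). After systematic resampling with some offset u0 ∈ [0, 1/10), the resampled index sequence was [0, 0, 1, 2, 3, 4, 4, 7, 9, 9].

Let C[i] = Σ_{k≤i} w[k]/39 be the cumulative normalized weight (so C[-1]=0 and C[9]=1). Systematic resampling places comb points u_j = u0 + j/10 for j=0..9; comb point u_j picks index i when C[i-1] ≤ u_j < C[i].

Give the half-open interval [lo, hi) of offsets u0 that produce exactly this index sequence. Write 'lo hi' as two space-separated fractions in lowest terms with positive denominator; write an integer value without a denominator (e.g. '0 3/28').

9/130 17/195

C = [8/39, 14/39, 17/39, 19/39, 28/39, 29/39, 10/13, 32/39, 11/13, 1]
j=0 picked index 0: u0 ∈ [0, 8/39)
j=1 picked index 0: u0 ∈ [-1/10, 41/390)
j=2 picked index 1: u0 ∈ [1/195, 31/195)
j=3 picked index 2: u0 ∈ [23/390, 53/390)
j=4 picked index 3: u0 ∈ [7/195, 17/195)
j=5 picked index 4: u0 ∈ [-1/78, 17/78)
j=6 picked index 4: u0 ∈ [-22/195, 23/195)
j=7 picked index 7: u0 ∈ [9/130, 47/390)
j=8 picked index 9: u0 ∈ [3/65, 1/5)
j=9 picked index 9: u0 ∈ [-7/130, 1/10)
intersection: [9/130, 17/195)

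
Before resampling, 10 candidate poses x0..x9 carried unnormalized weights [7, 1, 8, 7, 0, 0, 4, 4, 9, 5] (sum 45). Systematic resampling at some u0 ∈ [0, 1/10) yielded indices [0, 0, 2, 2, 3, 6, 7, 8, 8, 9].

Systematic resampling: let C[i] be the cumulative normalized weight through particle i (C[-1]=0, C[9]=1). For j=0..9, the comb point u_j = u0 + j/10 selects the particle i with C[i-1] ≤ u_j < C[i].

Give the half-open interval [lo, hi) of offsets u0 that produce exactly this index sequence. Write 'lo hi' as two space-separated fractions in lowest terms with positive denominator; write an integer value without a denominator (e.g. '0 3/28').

C = [7/45, 8/45, 16/45, 23/45, 23/45, 23/45, 3/5, 31/45, 8/9, 1]
j=0 picked index 0: u0 ∈ [0, 7/45)
j=1 picked index 0: u0 ∈ [-1/10, 1/18)
j=2 picked index 2: u0 ∈ [-1/45, 7/45)
j=3 picked index 2: u0 ∈ [-11/90, 1/18)
j=4 picked index 3: u0 ∈ [-2/45, 1/9)
j=5 picked index 6: u0 ∈ [1/90, 1/10)
j=6 picked index 7: u0 ∈ [0, 4/45)
j=7 picked index 8: u0 ∈ [-1/90, 17/90)
j=8 picked index 8: u0 ∈ [-1/9, 4/45)
j=9 picked index 9: u0 ∈ [-1/90, 1/10)
intersection: [1/90, 1/18)

1/90 1/18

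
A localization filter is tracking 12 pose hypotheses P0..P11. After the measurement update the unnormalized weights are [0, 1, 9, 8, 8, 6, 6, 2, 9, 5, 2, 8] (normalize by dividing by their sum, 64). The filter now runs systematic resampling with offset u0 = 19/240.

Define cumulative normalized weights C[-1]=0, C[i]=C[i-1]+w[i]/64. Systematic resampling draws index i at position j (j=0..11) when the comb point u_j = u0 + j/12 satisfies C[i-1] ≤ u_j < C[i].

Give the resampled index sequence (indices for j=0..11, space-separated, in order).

2 3 3 4 5 5 6 8 8 9 11 11

C = [0, 1/64, 5/32, 9/32, 13/32, 1/2, 19/32, 5/8, 49/64, 27/32, 7/8, 1]
j=0: u_0=19/240 ∈ [1/64, 5/32) → index 2
j=1: u_1=13/80 ∈ [5/32, 9/32) → index 3
j=2: u_2=59/240 ∈ [5/32, 9/32) → index 3
j=3: u_3=79/240 ∈ [9/32, 13/32) → index 4
j=4: u_4=33/80 ∈ [13/32, 1/2) → index 5
j=5: u_5=119/240 ∈ [13/32, 1/2) → index 5
j=6: u_6=139/240 ∈ [1/2, 19/32) → index 6
j=7: u_7=53/80 ∈ [5/8, 49/64) → index 8
j=8: u_8=179/240 ∈ [5/8, 49/64) → index 8
j=9: u_9=199/240 ∈ [49/64, 27/32) → index 9
j=10: u_10=73/80 ∈ [7/8, 1) → index 11
j=11: u_11=239/240 ∈ [7/8, 1) → index 11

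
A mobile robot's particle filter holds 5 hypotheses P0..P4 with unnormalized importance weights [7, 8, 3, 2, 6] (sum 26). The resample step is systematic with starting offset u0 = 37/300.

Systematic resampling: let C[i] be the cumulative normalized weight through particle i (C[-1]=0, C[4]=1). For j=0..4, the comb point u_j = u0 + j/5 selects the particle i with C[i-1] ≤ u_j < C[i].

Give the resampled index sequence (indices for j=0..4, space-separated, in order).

0 1 1 3 4

C = [7/26, 15/26, 9/13, 10/13, 1]
j=0: u_0=37/300 ∈ [0, 7/26) → index 0
j=1: u_1=97/300 ∈ [7/26, 15/26) → index 1
j=2: u_2=157/300 ∈ [7/26, 15/26) → index 1
j=3: u_3=217/300 ∈ [9/13, 10/13) → index 3
j=4: u_4=277/300 ∈ [10/13, 1) → index 4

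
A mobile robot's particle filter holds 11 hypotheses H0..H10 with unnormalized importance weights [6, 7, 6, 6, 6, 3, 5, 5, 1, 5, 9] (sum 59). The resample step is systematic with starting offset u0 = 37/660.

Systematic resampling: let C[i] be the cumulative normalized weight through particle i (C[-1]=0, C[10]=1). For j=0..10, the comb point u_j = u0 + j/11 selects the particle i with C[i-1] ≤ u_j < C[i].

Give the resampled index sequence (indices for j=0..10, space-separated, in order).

C = [6/59, 13/59, 19/59, 25/59, 31/59, 34/59, 39/59, 44/59, 45/59, 50/59, 1]
j=0: u_0=37/660 ∈ [0, 6/59) → index 0
j=1: u_1=97/660 ∈ [6/59, 13/59) → index 1
j=2: u_2=157/660 ∈ [13/59, 19/59) → index 2
j=3: u_3=217/660 ∈ [19/59, 25/59) → index 3
j=4: u_4=277/660 ∈ [19/59, 25/59) → index 3
j=5: u_5=337/660 ∈ [25/59, 31/59) → index 4
j=6: u_6=397/660 ∈ [34/59, 39/59) → index 6
j=7: u_7=457/660 ∈ [39/59, 44/59) → index 7
j=8: u_8=47/60 ∈ [45/59, 50/59) → index 9
j=9: u_9=577/660 ∈ [50/59, 1) → index 10
j=10: u_10=637/660 ∈ [50/59, 1) → index 10

0 1 2 3 3 4 6 7 9 10 10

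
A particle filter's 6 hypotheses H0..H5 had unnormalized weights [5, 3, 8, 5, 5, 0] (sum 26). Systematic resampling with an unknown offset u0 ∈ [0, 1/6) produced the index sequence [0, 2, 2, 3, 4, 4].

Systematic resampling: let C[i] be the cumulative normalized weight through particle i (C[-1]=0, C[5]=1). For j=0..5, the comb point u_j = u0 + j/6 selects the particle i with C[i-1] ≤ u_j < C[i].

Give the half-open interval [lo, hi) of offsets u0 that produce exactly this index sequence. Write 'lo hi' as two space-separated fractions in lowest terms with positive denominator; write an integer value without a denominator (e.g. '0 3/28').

C = [5/26, 4/13, 8/13, 21/26, 1, 1]
j=0 picked index 0: u0 ∈ [0, 5/26)
j=1 picked index 2: u0 ∈ [11/78, 35/78)
j=2 picked index 2: u0 ∈ [-1/39, 11/39)
j=3 picked index 3: u0 ∈ [3/26, 4/13)
j=4 picked index 4: u0 ∈ [11/78, 1/3)
j=5 picked index 4: u0 ∈ [-1/39, 1/6)
intersection: [11/78, 1/6)

11/78 1/6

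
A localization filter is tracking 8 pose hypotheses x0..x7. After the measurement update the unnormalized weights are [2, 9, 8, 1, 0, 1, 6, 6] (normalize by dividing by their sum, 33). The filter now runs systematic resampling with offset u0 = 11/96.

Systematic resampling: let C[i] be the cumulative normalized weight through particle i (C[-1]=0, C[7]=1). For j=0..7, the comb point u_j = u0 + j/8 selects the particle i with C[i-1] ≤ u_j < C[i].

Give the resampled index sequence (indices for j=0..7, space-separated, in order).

C = [2/33, 1/3, 19/33, 20/33, 20/33, 7/11, 9/11, 1]
j=0: u_0=11/96 ∈ [2/33, 1/3) → index 1
j=1: u_1=23/96 ∈ [2/33, 1/3) → index 1
j=2: u_2=35/96 ∈ [1/3, 19/33) → index 2
j=3: u_3=47/96 ∈ [1/3, 19/33) → index 2
j=4: u_4=59/96 ∈ [20/33, 7/11) → index 5
j=5: u_5=71/96 ∈ [7/11, 9/11) → index 6
j=6: u_6=83/96 ∈ [9/11, 1) → index 7
j=7: u_7=95/96 ∈ [9/11, 1) → index 7

1 1 2 2 5 6 7 7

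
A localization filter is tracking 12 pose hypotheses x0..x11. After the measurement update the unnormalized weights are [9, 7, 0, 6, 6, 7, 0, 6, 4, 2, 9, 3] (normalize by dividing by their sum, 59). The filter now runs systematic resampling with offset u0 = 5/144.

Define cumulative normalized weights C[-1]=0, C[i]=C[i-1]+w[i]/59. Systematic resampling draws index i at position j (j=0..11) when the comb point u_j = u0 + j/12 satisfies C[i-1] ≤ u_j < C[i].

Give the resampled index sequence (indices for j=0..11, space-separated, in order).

0 0 1 3 3 4 5 7 8 9 10 11

C = [9/59, 16/59, 16/59, 22/59, 28/59, 35/59, 35/59, 41/59, 45/59, 47/59, 56/59, 1]
j=0: u_0=5/144 ∈ [0, 9/59) → index 0
j=1: u_1=17/144 ∈ [0, 9/59) → index 0
j=2: u_2=29/144 ∈ [9/59, 16/59) → index 1
j=3: u_3=41/144 ∈ [16/59, 22/59) → index 3
j=4: u_4=53/144 ∈ [16/59, 22/59) → index 3
j=5: u_5=65/144 ∈ [22/59, 28/59) → index 4
j=6: u_6=77/144 ∈ [28/59, 35/59) → index 5
j=7: u_7=89/144 ∈ [35/59, 41/59) → index 7
j=8: u_8=101/144 ∈ [41/59, 45/59) → index 8
j=9: u_9=113/144 ∈ [45/59, 47/59) → index 9
j=10: u_10=125/144 ∈ [47/59, 56/59) → index 10
j=11: u_11=137/144 ∈ [56/59, 1) → index 11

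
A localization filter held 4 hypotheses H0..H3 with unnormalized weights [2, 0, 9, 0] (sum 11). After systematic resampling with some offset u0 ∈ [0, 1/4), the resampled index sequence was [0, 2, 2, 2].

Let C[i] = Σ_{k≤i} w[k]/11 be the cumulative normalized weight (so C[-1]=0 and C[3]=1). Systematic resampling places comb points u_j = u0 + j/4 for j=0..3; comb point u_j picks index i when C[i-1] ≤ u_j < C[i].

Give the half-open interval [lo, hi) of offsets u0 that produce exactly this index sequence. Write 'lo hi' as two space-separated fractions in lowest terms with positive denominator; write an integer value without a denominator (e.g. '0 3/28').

0 2/11

C = [2/11, 2/11, 1, 1]
j=0 picked index 0: u0 ∈ [0, 2/11)
j=1 picked index 2: u0 ∈ [-3/44, 3/4)
j=2 picked index 2: u0 ∈ [-7/22, 1/2)
j=3 picked index 2: u0 ∈ [-25/44, 1/4)
intersection: [0, 2/11)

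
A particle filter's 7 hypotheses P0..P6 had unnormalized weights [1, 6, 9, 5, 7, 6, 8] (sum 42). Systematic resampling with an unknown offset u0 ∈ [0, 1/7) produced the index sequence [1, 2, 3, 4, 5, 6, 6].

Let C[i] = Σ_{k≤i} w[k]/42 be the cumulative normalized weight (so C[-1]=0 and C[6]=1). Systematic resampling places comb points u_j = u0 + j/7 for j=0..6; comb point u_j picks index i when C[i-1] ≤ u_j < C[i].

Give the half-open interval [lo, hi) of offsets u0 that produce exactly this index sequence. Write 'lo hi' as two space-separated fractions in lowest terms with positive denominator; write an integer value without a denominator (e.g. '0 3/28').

C = [1/42, 1/6, 8/21, 1/2, 2/3, 17/21, 1]
j=0 picked index 1: u0 ∈ [1/42, 1/6)
j=1 picked index 2: u0 ∈ [1/42, 5/21)
j=2 picked index 3: u0 ∈ [2/21, 3/14)
j=3 picked index 4: u0 ∈ [1/14, 5/21)
j=4 picked index 5: u0 ∈ [2/21, 5/21)
j=5 picked index 6: u0 ∈ [2/21, 2/7)
j=6 picked index 6: u0 ∈ [-1/21, 1/7)
intersection: [2/21, 1/7)

2/21 1/7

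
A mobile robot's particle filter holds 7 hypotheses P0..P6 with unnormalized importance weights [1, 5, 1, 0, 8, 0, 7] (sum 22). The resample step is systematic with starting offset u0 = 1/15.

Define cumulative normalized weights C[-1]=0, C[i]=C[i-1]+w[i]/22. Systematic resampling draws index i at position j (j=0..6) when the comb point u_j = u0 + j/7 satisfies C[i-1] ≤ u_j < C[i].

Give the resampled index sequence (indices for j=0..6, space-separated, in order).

1 1 4 4 4 6 6

C = [1/22, 3/11, 7/22, 7/22, 15/22, 15/22, 1]
j=0: u_0=1/15 ∈ [1/22, 3/11) → index 1
j=1: u_1=22/105 ∈ [1/22, 3/11) → index 1
j=2: u_2=37/105 ∈ [7/22, 15/22) → index 4
j=3: u_3=52/105 ∈ [7/22, 15/22) → index 4
j=4: u_4=67/105 ∈ [7/22, 15/22) → index 4
j=5: u_5=82/105 ∈ [15/22, 1) → index 6
j=6: u_6=97/105 ∈ [15/22, 1) → index 6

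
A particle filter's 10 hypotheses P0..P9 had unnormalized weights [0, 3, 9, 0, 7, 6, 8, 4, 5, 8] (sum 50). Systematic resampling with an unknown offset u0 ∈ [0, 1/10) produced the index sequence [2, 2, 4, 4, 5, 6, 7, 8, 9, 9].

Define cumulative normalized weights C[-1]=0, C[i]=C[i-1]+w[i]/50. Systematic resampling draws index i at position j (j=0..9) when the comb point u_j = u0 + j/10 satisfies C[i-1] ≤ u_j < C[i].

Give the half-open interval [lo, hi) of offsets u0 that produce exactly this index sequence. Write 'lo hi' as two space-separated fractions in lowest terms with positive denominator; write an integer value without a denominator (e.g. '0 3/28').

3/50 2/25

C = [0, 3/50, 6/25, 6/25, 19/50, 1/2, 33/50, 37/50, 21/25, 1]
j=0 picked index 2: u0 ∈ [3/50, 6/25)
j=1 picked index 2: u0 ∈ [-1/25, 7/50)
j=2 picked index 4: u0 ∈ [1/25, 9/50)
j=3 picked index 4: u0 ∈ [-3/50, 2/25)
j=4 picked index 5: u0 ∈ [-1/50, 1/10)
j=5 picked index 6: u0 ∈ [0, 4/25)
j=6 picked index 7: u0 ∈ [3/50, 7/50)
j=7 picked index 8: u0 ∈ [1/25, 7/50)
j=8 picked index 9: u0 ∈ [1/25, 1/5)
j=9 picked index 9: u0 ∈ [-3/50, 1/10)
intersection: [3/50, 2/25)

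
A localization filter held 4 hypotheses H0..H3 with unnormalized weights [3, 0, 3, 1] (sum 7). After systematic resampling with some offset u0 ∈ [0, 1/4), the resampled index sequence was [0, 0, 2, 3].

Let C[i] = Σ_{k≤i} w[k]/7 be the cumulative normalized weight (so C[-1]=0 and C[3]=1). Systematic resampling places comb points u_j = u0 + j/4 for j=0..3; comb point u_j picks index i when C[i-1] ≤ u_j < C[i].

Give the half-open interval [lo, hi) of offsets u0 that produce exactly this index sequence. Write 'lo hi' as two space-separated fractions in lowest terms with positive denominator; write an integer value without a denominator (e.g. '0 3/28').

C = [3/7, 3/7, 6/7, 1]
j=0 picked index 0: u0 ∈ [0, 3/7)
j=1 picked index 0: u0 ∈ [-1/4, 5/28)
j=2 picked index 2: u0 ∈ [-1/14, 5/14)
j=3 picked index 3: u0 ∈ [3/28, 1/4)
intersection: [3/28, 5/28)

3/28 5/28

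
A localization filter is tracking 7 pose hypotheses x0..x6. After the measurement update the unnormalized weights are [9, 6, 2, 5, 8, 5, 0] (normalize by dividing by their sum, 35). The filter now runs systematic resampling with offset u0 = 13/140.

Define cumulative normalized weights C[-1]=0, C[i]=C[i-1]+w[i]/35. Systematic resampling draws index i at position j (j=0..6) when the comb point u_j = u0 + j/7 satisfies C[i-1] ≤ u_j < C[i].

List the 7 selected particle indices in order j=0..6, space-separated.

C = [9/35, 3/7, 17/35, 22/35, 6/7, 1, 1]
j=0: u_0=13/140 ∈ [0, 9/35) → index 0
j=1: u_1=33/140 ∈ [0, 9/35) → index 0
j=2: u_2=53/140 ∈ [9/35, 3/7) → index 1
j=3: u_3=73/140 ∈ [17/35, 22/35) → index 3
j=4: u_4=93/140 ∈ [22/35, 6/7) → index 4
j=5: u_5=113/140 ∈ [22/35, 6/7) → index 4
j=6: u_6=19/20 ∈ [6/7, 1) → index 5

0 0 1 3 4 4 5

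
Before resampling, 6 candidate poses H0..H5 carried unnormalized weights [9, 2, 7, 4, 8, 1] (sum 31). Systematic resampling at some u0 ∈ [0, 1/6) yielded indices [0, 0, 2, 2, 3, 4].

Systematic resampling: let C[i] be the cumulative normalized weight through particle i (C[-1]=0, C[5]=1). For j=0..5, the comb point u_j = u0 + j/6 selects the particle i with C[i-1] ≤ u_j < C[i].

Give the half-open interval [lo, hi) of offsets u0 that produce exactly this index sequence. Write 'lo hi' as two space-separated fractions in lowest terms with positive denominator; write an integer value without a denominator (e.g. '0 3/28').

C = [9/31, 11/31, 18/31, 22/31, 30/31, 1]
j=0 picked index 0: u0 ∈ [0, 9/31)
j=1 picked index 0: u0 ∈ [-1/6, 23/186)
j=2 picked index 2: u0 ∈ [2/93, 23/93)
j=3 picked index 2: u0 ∈ [-9/62, 5/62)
j=4 picked index 3: u0 ∈ [-8/93, 4/93)
j=5 picked index 4: u0 ∈ [-23/186, 25/186)
intersection: [2/93, 4/93)

2/93 4/93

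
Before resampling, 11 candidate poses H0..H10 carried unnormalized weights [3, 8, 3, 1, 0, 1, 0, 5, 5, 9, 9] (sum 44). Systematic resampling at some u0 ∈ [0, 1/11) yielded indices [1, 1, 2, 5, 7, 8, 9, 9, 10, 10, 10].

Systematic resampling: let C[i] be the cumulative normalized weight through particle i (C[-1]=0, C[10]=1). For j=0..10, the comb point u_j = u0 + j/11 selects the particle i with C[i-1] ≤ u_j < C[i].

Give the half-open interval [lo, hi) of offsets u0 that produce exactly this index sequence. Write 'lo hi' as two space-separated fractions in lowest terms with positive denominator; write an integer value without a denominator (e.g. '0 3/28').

C = [3/44, 1/4, 7/22, 15/44, 15/44, 4/11, 4/11, 21/44, 13/22, 35/44, 1]
j=0 picked index 1: u0 ∈ [3/44, 1/4)
j=1 picked index 1: u0 ∈ [-1/44, 7/44)
j=2 picked index 2: u0 ∈ [3/44, 3/22)
j=3 picked index 5: u0 ∈ [3/44, 1/11)
j=4 picked index 7: u0 ∈ [0, 5/44)
j=5 picked index 8: u0 ∈ [1/44, 3/22)
j=6 picked index 9: u0 ∈ [1/22, 1/4)
j=7 picked index 9: u0 ∈ [-1/22, 7/44)
j=8 picked index 10: u0 ∈ [3/44, 3/11)
j=9 picked index 10: u0 ∈ [-1/44, 2/11)
j=10 picked index 10: u0 ∈ [-5/44, 1/11)
intersection: [3/44, 1/11)

3/44 1/11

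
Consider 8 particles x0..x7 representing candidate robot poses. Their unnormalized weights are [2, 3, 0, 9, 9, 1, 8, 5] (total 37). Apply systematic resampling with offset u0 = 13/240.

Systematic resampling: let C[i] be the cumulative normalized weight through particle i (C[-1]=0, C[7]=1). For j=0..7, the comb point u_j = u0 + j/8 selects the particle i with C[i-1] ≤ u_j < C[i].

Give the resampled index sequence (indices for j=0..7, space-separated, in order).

C = [2/37, 5/37, 5/37, 14/37, 23/37, 24/37, 32/37, 1]
j=0: u_0=13/240 ∈ [2/37, 5/37) → index 1
j=1: u_1=43/240 ∈ [5/37, 14/37) → index 3
j=2: u_2=73/240 ∈ [5/37, 14/37) → index 3
j=3: u_3=103/240 ∈ [14/37, 23/37) → index 4
j=4: u_4=133/240 ∈ [14/37, 23/37) → index 4
j=5: u_5=163/240 ∈ [24/37, 32/37) → index 6
j=6: u_6=193/240 ∈ [24/37, 32/37) → index 6
j=7: u_7=223/240 ∈ [32/37, 1) → index 7

1 3 3 4 4 6 6 7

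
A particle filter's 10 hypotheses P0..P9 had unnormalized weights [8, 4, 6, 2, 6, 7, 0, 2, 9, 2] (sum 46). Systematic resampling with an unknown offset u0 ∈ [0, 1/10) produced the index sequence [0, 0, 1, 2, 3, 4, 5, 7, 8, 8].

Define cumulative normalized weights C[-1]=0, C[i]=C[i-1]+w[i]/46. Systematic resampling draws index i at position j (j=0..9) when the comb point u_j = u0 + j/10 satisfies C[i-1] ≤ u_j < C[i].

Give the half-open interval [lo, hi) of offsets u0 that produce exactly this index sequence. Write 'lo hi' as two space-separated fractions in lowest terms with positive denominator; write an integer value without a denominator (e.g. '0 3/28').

2/115 4/115

C = [4/23, 6/23, 9/23, 10/23, 13/23, 33/46, 33/46, 35/46, 22/23, 1]
j=0 picked index 0: u0 ∈ [0, 4/23)
j=1 picked index 0: u0 ∈ [-1/10, 17/230)
j=2 picked index 1: u0 ∈ [-3/115, 7/115)
j=3 picked index 2: u0 ∈ [-9/230, 21/230)
j=4 picked index 3: u0 ∈ [-1/115, 4/115)
j=5 picked index 4: u0 ∈ [-3/46, 3/46)
j=6 picked index 5: u0 ∈ [-4/115, 27/230)
j=7 picked index 7: u0 ∈ [2/115, 7/115)
j=8 picked index 8: u0 ∈ [-9/230, 18/115)
j=9 picked index 8: u0 ∈ [-16/115, 13/230)
intersection: [2/115, 4/115)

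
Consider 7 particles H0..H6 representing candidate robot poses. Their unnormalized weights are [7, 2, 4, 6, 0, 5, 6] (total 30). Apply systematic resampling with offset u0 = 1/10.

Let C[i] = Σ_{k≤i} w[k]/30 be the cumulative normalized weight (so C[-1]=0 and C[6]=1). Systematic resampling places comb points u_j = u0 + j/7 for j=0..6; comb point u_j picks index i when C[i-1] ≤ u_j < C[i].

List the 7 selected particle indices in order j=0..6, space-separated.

C = [7/30, 3/10, 13/30, 19/30, 19/30, 4/5, 1]
j=0: u_0=1/10 ∈ [0, 7/30) → index 0
j=1: u_1=17/70 ∈ [7/30, 3/10) → index 1
j=2: u_2=27/70 ∈ [3/10, 13/30) → index 2
j=3: u_3=37/70 ∈ [13/30, 19/30) → index 3
j=4: u_4=47/70 ∈ [19/30, 4/5) → index 5
j=5: u_5=57/70 ∈ [4/5, 1) → index 6
j=6: u_6=67/70 ∈ [4/5, 1) → index 6

0 1 2 3 5 6 6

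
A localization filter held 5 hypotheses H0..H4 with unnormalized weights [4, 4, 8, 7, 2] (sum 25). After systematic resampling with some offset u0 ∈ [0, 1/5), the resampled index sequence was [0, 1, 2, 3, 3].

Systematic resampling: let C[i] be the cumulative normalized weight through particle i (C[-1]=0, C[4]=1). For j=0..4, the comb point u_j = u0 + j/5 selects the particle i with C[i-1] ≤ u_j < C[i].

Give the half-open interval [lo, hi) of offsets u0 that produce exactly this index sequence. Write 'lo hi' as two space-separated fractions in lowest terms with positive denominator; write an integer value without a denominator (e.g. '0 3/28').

C = [4/25, 8/25, 16/25, 23/25, 1]
j=0 picked index 0: u0 ∈ [0, 4/25)
j=1 picked index 1: u0 ∈ [-1/25, 3/25)
j=2 picked index 2: u0 ∈ [-2/25, 6/25)
j=3 picked index 3: u0 ∈ [1/25, 8/25)
j=4 picked index 3: u0 ∈ [-4/25, 3/25)
intersection: [1/25, 3/25)

1/25 3/25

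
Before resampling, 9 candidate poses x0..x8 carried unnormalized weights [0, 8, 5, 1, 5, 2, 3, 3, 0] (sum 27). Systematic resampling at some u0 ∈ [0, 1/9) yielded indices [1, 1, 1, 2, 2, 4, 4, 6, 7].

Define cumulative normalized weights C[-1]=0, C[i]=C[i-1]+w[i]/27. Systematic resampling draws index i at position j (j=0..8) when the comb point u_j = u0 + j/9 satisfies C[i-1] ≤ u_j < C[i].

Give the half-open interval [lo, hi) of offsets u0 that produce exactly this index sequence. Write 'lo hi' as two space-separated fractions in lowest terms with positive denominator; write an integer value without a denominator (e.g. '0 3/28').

C = [0, 8/27, 13/27, 14/27, 19/27, 7/9, 8/9, 1, 1]
j=0 picked index 1: u0 ∈ [0, 8/27)
j=1 picked index 1: u0 ∈ [-1/9, 5/27)
j=2 picked index 1: u0 ∈ [-2/9, 2/27)
j=3 picked index 2: u0 ∈ [-1/27, 4/27)
j=4 picked index 2: u0 ∈ [-4/27, 1/27)
j=5 picked index 4: u0 ∈ [-1/27, 4/27)
j=6 picked index 4: u0 ∈ [-4/27, 1/27)
j=7 picked index 6: u0 ∈ [0, 1/9)
j=8 picked index 7: u0 ∈ [0, 1/9)
intersection: [0, 1/27)

0 1/27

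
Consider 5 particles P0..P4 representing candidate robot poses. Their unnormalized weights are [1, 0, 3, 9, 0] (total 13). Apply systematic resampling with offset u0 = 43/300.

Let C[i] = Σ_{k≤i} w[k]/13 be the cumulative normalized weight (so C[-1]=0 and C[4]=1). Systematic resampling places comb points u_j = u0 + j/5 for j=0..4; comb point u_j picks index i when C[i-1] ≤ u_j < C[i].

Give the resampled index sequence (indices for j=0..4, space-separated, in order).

2 3 3 3 3

C = [1/13, 1/13, 4/13, 1, 1]
j=0: u_0=43/300 ∈ [1/13, 4/13) → index 2
j=1: u_1=103/300 ∈ [4/13, 1) → index 3
j=2: u_2=163/300 ∈ [4/13, 1) → index 3
j=3: u_3=223/300 ∈ [4/13, 1) → index 3
j=4: u_4=283/300 ∈ [4/13, 1) → index 3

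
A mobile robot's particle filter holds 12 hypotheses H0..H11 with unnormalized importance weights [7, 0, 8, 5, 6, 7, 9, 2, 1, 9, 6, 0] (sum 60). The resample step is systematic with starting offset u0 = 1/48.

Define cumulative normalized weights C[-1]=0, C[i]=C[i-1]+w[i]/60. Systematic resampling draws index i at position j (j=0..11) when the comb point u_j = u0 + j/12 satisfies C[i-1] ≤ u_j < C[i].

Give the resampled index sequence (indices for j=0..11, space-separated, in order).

C = [7/60, 7/60, 1/4, 1/3, 13/30, 11/20, 7/10, 11/15, 3/4, 9/10, 1, 1]
j=0: u_0=1/48 ∈ [0, 7/60) → index 0
j=1: u_1=5/48 ∈ [0, 7/60) → index 0
j=2: u_2=3/16 ∈ [7/60, 1/4) → index 2
j=3: u_3=13/48 ∈ [1/4, 1/3) → index 3
j=4: u_4=17/48 ∈ [1/3, 13/30) → index 4
j=5: u_5=7/16 ∈ [13/30, 11/20) → index 5
j=6: u_6=25/48 ∈ [13/30, 11/20) → index 5
j=7: u_7=29/48 ∈ [11/20, 7/10) → index 6
j=8: u_8=11/16 ∈ [11/20, 7/10) → index 6
j=9: u_9=37/48 ∈ [3/4, 9/10) → index 9
j=10: u_10=41/48 ∈ [3/4, 9/10) → index 9
j=11: u_11=15/16 ∈ [9/10, 1) → index 10

0 0 2 3 4 5 5 6 6 9 9 10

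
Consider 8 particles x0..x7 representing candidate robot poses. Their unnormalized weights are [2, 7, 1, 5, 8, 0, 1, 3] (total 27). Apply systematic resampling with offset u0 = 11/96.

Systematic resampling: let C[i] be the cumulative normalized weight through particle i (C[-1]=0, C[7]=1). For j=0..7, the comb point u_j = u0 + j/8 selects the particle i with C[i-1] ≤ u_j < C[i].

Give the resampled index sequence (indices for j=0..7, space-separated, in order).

1 1 2 3 4 4 6 7

C = [2/27, 1/3, 10/27, 5/9, 23/27, 23/27, 8/9, 1]
j=0: u_0=11/96 ∈ [2/27, 1/3) → index 1
j=1: u_1=23/96 ∈ [2/27, 1/3) → index 1
j=2: u_2=35/96 ∈ [1/3, 10/27) → index 2
j=3: u_3=47/96 ∈ [10/27, 5/9) → index 3
j=4: u_4=59/96 ∈ [5/9, 23/27) → index 4
j=5: u_5=71/96 ∈ [5/9, 23/27) → index 4
j=6: u_6=83/96 ∈ [23/27, 8/9) → index 6
j=7: u_7=95/96 ∈ [8/9, 1) → index 7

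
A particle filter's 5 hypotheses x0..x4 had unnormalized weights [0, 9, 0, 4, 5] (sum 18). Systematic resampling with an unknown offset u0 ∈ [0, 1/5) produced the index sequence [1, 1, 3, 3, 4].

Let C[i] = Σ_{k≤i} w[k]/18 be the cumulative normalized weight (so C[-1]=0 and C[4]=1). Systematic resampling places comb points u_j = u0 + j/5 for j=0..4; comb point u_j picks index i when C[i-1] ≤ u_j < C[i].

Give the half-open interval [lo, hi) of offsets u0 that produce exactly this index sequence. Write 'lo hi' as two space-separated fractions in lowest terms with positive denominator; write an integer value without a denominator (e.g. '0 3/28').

C = [0, 1/2, 1/2, 13/18, 1]
j=0 picked index 1: u0 ∈ [0, 1/2)
j=1 picked index 1: u0 ∈ [-1/5, 3/10)
j=2 picked index 3: u0 ∈ [1/10, 29/90)
j=3 picked index 3: u0 ∈ [-1/10, 11/90)
j=4 picked index 4: u0 ∈ [-7/90, 1/5)
intersection: [1/10, 11/90)

1/10 11/90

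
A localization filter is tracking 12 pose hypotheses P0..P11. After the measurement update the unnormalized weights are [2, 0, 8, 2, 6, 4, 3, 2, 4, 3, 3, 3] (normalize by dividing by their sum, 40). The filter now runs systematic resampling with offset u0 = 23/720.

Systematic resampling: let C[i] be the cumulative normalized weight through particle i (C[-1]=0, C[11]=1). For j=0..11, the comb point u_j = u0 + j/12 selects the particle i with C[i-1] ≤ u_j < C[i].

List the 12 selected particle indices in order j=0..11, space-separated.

0 2 2 3 4 4 5 6 8 9 10 11

C = [1/20, 1/20, 1/4, 3/10, 9/20, 11/20, 5/8, 27/40, 31/40, 17/20, 37/40, 1]
j=0: u_0=23/720 ∈ [0, 1/20) → index 0
j=1: u_1=83/720 ∈ [1/20, 1/4) → index 2
j=2: u_2=143/720 ∈ [1/20, 1/4) → index 2
j=3: u_3=203/720 ∈ [1/4, 3/10) → index 3
j=4: u_4=263/720 ∈ [3/10, 9/20) → index 4
j=5: u_5=323/720 ∈ [3/10, 9/20) → index 4
j=6: u_6=383/720 ∈ [9/20, 11/20) → index 5
j=7: u_7=443/720 ∈ [11/20, 5/8) → index 6
j=8: u_8=503/720 ∈ [27/40, 31/40) → index 8
j=9: u_9=563/720 ∈ [31/40, 17/20) → index 9
j=10: u_10=623/720 ∈ [17/20, 37/40) → index 10
j=11: u_11=683/720 ∈ [37/40, 1) → index 11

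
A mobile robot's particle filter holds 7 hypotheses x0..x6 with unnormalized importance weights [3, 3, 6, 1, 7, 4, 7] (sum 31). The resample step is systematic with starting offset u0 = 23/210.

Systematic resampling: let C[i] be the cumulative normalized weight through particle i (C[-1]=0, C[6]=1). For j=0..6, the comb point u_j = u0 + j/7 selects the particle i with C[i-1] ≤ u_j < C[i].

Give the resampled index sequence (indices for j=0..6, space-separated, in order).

C = [3/31, 6/31, 12/31, 13/31, 20/31, 24/31, 1]
j=0: u_0=23/210 ∈ [3/31, 6/31) → index 1
j=1: u_1=53/210 ∈ [6/31, 12/31) → index 2
j=2: u_2=83/210 ∈ [12/31, 13/31) → index 3
j=3: u_3=113/210 ∈ [13/31, 20/31) → index 4
j=4: u_4=143/210 ∈ [20/31, 24/31) → index 5
j=5: u_5=173/210 ∈ [24/31, 1) → index 6
j=6: u_6=29/30 ∈ [24/31, 1) → index 6

1 2 3 4 5 6 6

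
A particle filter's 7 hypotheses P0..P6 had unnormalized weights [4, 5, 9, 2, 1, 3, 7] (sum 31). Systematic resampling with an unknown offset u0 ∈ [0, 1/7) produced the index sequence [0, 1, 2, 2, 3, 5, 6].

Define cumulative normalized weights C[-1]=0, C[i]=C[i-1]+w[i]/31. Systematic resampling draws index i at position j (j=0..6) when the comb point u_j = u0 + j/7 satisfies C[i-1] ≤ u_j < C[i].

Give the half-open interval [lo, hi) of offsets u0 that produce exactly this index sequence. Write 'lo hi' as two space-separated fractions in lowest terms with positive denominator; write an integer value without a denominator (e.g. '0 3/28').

2/217 13/217

C = [4/31, 9/31, 18/31, 20/31, 21/31, 24/31, 1]
j=0 picked index 0: u0 ∈ [0, 4/31)
j=1 picked index 1: u0 ∈ [-3/217, 32/217)
j=2 picked index 2: u0 ∈ [1/217, 64/217)
j=3 picked index 2: u0 ∈ [-30/217, 33/217)
j=4 picked index 3: u0 ∈ [2/217, 16/217)
j=5 picked index 5: u0 ∈ [-8/217, 13/217)
j=6 picked index 6: u0 ∈ [-18/217, 1/7)
intersection: [2/217, 13/217)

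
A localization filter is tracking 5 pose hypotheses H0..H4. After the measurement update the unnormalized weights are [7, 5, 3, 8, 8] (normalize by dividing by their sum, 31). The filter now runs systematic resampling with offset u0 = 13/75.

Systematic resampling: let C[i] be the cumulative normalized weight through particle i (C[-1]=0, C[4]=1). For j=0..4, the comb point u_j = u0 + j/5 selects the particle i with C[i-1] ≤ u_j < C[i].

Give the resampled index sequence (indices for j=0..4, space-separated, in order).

C = [7/31, 12/31, 15/31, 23/31, 1]
j=0: u_0=13/75 ∈ [0, 7/31) → index 0
j=1: u_1=28/75 ∈ [7/31, 12/31) → index 1
j=2: u_2=43/75 ∈ [15/31, 23/31) → index 3
j=3: u_3=58/75 ∈ [23/31, 1) → index 4
j=4: u_4=73/75 ∈ [23/31, 1) → index 4

0 1 3 4 4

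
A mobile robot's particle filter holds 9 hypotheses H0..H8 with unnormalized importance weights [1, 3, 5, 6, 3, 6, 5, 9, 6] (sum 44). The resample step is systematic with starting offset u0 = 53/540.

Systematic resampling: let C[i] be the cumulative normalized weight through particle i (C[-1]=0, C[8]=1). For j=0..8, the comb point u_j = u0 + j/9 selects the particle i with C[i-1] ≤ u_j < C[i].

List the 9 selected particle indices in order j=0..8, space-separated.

2 3 3 5 5 6 7 8 8

C = [1/44, 1/11, 9/44, 15/44, 9/22, 6/11, 29/44, 19/22, 1]
j=0: u_0=53/540 ∈ [1/11, 9/44) → index 2
j=1: u_1=113/540 ∈ [9/44, 15/44) → index 3
j=2: u_2=173/540 ∈ [9/44, 15/44) → index 3
j=3: u_3=233/540 ∈ [9/22, 6/11) → index 5
j=4: u_4=293/540 ∈ [9/22, 6/11) → index 5
j=5: u_5=353/540 ∈ [6/11, 29/44) → index 6
j=6: u_6=413/540 ∈ [29/44, 19/22) → index 7
j=7: u_7=473/540 ∈ [19/22, 1) → index 8
j=8: u_8=533/540 ∈ [19/22, 1) → index 8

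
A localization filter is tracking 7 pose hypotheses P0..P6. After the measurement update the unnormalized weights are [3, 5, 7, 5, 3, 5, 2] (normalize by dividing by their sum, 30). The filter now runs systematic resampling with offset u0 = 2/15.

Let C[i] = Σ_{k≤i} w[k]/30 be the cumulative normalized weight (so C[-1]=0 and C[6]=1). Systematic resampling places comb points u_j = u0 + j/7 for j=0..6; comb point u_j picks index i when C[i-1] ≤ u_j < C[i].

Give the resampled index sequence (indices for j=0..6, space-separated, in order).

1 2 2 3 4 5 6

C = [1/10, 4/15, 1/2, 2/3, 23/30, 14/15, 1]
j=0: u_0=2/15 ∈ [1/10, 4/15) → index 1
j=1: u_1=29/105 ∈ [4/15, 1/2) → index 2
j=2: u_2=44/105 ∈ [4/15, 1/2) → index 2
j=3: u_3=59/105 ∈ [1/2, 2/3) → index 3
j=4: u_4=74/105 ∈ [2/3, 23/30) → index 4
j=5: u_5=89/105 ∈ [23/30, 14/15) → index 5
j=6: u_6=104/105 ∈ [14/15, 1) → index 6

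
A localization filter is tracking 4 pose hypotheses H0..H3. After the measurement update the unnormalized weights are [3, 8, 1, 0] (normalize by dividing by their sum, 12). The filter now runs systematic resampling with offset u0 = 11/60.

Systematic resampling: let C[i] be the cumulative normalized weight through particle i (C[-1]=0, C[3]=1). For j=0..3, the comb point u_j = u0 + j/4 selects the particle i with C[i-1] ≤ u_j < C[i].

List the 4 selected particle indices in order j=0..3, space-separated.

0 1 1 2

C = [1/4, 11/12, 1, 1]
j=0: u_0=11/60 ∈ [0, 1/4) → index 0
j=1: u_1=13/30 ∈ [1/4, 11/12) → index 1
j=2: u_2=41/60 ∈ [1/4, 11/12) → index 1
j=3: u_3=14/15 ∈ [11/12, 1) → index 2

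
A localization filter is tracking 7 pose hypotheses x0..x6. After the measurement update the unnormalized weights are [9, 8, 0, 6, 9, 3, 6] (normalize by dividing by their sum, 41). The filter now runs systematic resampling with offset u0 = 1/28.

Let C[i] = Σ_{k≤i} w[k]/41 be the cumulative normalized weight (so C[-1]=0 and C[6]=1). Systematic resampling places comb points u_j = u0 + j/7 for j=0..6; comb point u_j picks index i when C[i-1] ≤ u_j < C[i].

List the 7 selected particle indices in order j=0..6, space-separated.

C = [9/41, 17/41, 17/41, 23/41, 32/41, 35/41, 1]
j=0: u_0=1/28 ∈ [0, 9/41) → index 0
j=1: u_1=5/28 ∈ [0, 9/41) → index 0
j=2: u_2=9/28 ∈ [9/41, 17/41) → index 1
j=3: u_3=13/28 ∈ [17/41, 23/41) → index 3
j=4: u_4=17/28 ∈ [23/41, 32/41) → index 4
j=5: u_5=3/4 ∈ [23/41, 32/41) → index 4
j=6: u_6=25/28 ∈ [35/41, 1) → index 6

0 0 1 3 4 4 6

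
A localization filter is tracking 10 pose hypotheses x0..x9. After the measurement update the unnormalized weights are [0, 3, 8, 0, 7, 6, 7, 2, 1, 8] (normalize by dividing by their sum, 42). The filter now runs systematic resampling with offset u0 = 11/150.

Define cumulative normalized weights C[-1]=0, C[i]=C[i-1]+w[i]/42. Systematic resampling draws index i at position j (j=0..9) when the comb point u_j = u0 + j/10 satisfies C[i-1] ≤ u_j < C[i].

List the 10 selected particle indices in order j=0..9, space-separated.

2 2 4 4 5 6 6 7 9 9

C = [0, 1/14, 11/42, 11/42, 3/7, 4/7, 31/42, 11/14, 17/21, 1]
j=0: u_0=11/150 ∈ [1/14, 11/42) → index 2
j=1: u_1=13/75 ∈ [1/14, 11/42) → index 2
j=2: u_2=41/150 ∈ [11/42, 3/7) → index 4
j=3: u_3=28/75 ∈ [11/42, 3/7) → index 4
j=4: u_4=71/150 ∈ [3/7, 4/7) → index 5
j=5: u_5=43/75 ∈ [4/7, 31/42) → index 6
j=6: u_6=101/150 ∈ [4/7, 31/42) → index 6
j=7: u_7=58/75 ∈ [31/42, 11/14) → index 7
j=8: u_8=131/150 ∈ [17/21, 1) → index 9
j=9: u_9=73/75 ∈ [17/21, 1) → index 9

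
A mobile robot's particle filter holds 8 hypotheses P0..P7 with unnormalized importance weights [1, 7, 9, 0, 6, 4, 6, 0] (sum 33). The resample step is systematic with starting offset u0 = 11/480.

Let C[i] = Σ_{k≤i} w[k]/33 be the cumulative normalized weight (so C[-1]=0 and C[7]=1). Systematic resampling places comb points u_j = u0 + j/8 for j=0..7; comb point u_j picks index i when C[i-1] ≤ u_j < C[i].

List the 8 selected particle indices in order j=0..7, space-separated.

C = [1/33, 8/33, 17/33, 17/33, 23/33, 9/11, 1, 1]
j=0: u_0=11/480 ∈ [0, 1/33) → index 0
j=1: u_1=71/480 ∈ [1/33, 8/33) → index 1
j=2: u_2=131/480 ∈ [8/33, 17/33) → index 2
j=3: u_3=191/480 ∈ [8/33, 17/33) → index 2
j=4: u_4=251/480 ∈ [17/33, 23/33) → index 4
j=5: u_5=311/480 ∈ [17/33, 23/33) → index 4
j=6: u_6=371/480 ∈ [23/33, 9/11) → index 5
j=7: u_7=431/480 ∈ [9/11, 1) → index 6

0 1 2 2 4 4 5 6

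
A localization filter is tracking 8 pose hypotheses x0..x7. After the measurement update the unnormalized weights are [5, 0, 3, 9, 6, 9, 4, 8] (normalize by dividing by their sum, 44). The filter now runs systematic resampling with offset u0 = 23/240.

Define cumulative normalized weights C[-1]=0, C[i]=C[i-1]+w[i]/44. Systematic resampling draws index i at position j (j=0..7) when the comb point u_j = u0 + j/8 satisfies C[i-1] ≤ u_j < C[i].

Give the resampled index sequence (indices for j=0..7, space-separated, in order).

0 3 3 4 5 5 7 7

C = [5/44, 5/44, 2/11, 17/44, 23/44, 8/11, 9/11, 1]
j=0: u_0=23/240 ∈ [0, 5/44) → index 0
j=1: u_1=53/240 ∈ [2/11, 17/44) → index 3
j=2: u_2=83/240 ∈ [2/11, 17/44) → index 3
j=3: u_3=113/240 ∈ [17/44, 23/44) → index 4
j=4: u_4=143/240 ∈ [23/44, 8/11) → index 5
j=5: u_5=173/240 ∈ [23/44, 8/11) → index 5
j=6: u_6=203/240 ∈ [9/11, 1) → index 7
j=7: u_7=233/240 ∈ [9/11, 1) → index 7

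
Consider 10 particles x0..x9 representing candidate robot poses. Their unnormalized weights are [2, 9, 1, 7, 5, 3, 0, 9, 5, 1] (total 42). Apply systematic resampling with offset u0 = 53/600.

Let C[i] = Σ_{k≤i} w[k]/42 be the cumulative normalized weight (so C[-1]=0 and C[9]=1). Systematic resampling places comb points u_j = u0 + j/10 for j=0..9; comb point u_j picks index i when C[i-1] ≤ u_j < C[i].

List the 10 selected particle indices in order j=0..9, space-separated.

C = [1/21, 11/42, 2/7, 19/42, 4/7, 9/14, 9/14, 6/7, 41/42, 1]
j=0: u_0=53/600 ∈ [1/21, 11/42) → index 1
j=1: u_1=113/600 ∈ [1/21, 11/42) → index 1
j=2: u_2=173/600 ∈ [2/7, 19/42) → index 3
j=3: u_3=233/600 ∈ [2/7, 19/42) → index 3
j=4: u_4=293/600 ∈ [19/42, 4/7) → index 4
j=5: u_5=353/600 ∈ [4/7, 9/14) → index 5
j=6: u_6=413/600 ∈ [9/14, 6/7) → index 7
j=7: u_7=473/600 ∈ [9/14, 6/7) → index 7
j=8: u_8=533/600 ∈ [6/7, 41/42) → index 8
j=9: u_9=593/600 ∈ [41/42, 1) → index 9

1 1 3 3 4 5 7 7 8 9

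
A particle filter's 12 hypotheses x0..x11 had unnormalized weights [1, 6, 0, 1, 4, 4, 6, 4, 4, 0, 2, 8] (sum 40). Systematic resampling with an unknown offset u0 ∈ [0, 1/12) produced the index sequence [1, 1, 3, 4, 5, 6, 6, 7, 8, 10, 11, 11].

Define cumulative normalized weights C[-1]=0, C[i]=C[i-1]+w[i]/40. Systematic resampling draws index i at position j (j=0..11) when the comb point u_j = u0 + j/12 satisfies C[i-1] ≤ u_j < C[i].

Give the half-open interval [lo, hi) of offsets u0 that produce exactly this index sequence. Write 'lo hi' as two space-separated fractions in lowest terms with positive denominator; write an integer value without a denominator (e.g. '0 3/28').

C = [1/40, 7/40, 7/40, 1/5, 3/10, 2/5, 11/20, 13/20, 3/4, 3/4, 4/5, 1]
j=0 picked index 1: u0 ∈ [1/40, 7/40)
j=1 picked index 1: u0 ∈ [-7/120, 11/120)
j=2 picked index 3: u0 ∈ [1/120, 1/30)
j=3 picked index 4: u0 ∈ [-1/20, 1/20)
j=4 picked index 5: u0 ∈ [-1/30, 1/15)
j=5 picked index 6: u0 ∈ [-1/60, 2/15)
j=6 picked index 6: u0 ∈ [-1/10, 1/20)
j=7 picked index 7: u0 ∈ [-1/30, 1/15)
j=8 picked index 8: u0 ∈ [-1/60, 1/12)
j=9 picked index 10: u0 ∈ [0, 1/20)
j=10 picked index 11: u0 ∈ [-1/30, 1/6)
j=11 picked index 11: u0 ∈ [-7/60, 1/12)
intersection: [1/40, 1/30)

1/40 1/30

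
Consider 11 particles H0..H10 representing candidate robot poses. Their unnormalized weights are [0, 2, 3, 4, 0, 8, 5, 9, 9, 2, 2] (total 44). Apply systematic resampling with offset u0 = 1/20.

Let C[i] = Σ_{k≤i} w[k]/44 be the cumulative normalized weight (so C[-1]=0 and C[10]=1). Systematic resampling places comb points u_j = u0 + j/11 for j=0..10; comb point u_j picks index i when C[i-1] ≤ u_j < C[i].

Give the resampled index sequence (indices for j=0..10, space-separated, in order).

2 3 5 5 6 7 7 7 8 8 10

C = [0, 1/22, 5/44, 9/44, 9/44, 17/44, 1/2, 31/44, 10/11, 21/22, 1]
j=0: u_0=1/20 ∈ [1/22, 5/44) → index 2
j=1: u_1=31/220 ∈ [5/44, 9/44) → index 3
j=2: u_2=51/220 ∈ [9/44, 17/44) → index 5
j=3: u_3=71/220 ∈ [9/44, 17/44) → index 5
j=4: u_4=91/220 ∈ [17/44, 1/2) → index 6
j=5: u_5=111/220 ∈ [1/2, 31/44) → index 7
j=6: u_6=131/220 ∈ [1/2, 31/44) → index 7
j=7: u_7=151/220 ∈ [1/2, 31/44) → index 7
j=8: u_8=171/220 ∈ [31/44, 10/11) → index 8
j=9: u_9=191/220 ∈ [31/44, 10/11) → index 8
j=10: u_10=211/220 ∈ [21/22, 1) → index 10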